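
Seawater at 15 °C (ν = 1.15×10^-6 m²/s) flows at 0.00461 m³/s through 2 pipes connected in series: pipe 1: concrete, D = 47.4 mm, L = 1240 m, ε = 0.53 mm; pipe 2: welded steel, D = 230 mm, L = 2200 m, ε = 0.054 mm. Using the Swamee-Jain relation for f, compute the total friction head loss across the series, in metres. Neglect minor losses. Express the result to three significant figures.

H ≈ 365 m

Pipe 1: V = 2.612 m/s, Re = 1.08×10^5, ε/D = 0.0112, f = 0.04013, h_1 = f(L/D)V²/2g = 365.2 m
Pipe 2: V = 0.1110 m/s, Re = 2.22×10^4, ε/D = 2.35×10^-4, f = 0.02576, h_2 = f(L/D)V²/2g = 0.1546 m
Series → Q common, losses add: H = Σh = 365.3 m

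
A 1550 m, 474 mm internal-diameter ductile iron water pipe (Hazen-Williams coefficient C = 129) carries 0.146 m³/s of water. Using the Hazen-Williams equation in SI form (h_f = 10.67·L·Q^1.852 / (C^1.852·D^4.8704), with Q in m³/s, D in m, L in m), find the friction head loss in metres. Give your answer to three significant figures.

h_f = 10.67·1550·0.146^1.852 / (129^1.852·0.474^4.8704) = 2.194 m

h_f ≈ 2.19 m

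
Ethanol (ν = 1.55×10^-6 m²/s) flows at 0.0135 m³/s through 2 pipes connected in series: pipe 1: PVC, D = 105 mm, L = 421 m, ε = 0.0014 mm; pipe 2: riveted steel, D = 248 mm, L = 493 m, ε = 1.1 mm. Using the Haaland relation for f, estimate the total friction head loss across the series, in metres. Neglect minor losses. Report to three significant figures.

H ≈ 9.03 m

Pipe 1: V = 1.559 m/s, Re = 1.06×10^5, ε/D = 1.33×10^-5, f = 0.01767, h_1 = f(L/D)V²/2g = 8.779 m
Pipe 2: V = 0.2795 m/s, Re = 4.47×10^4, ε/D = 0.00444, f = 0.03133, h_2 = f(L/D)V²/2g = 0.2479 m
Series → Q common, losses add: H = Σh = 9.027 m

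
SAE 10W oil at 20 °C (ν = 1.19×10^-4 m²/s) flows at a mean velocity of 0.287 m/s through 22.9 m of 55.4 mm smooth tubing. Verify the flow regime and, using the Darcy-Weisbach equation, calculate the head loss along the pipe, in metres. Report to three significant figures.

Re = VD/ν = 0.287·0.05540/1.19×10^-4 = 134 → laminar (Re < 2300)
f = 64/Re = 0.4790
h_f = f(L/D)V²/(2g) = 0.4790·(22.9/0.05540)·0.287²/(2·9.81) = 0.8312 m

h_f ≈ 0.831 m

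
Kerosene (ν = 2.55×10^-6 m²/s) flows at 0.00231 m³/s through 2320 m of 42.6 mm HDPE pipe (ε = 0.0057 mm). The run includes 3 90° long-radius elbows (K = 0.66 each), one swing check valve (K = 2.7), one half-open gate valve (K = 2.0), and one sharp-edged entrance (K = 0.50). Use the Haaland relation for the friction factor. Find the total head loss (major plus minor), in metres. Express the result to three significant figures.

V = 4Q/(πD²) = 1.621 m/s; V²/2g = 0.1339 m
Re = 2.71×10^4, ε/D = 1.34×10^-4 → f = 0.02416 (Haaland)
Major: h_f = f(L/D)·V²/2g = 0.02416·54460·0.1339 = 176.2 m
Minor: ΣK = 7.18; h_m = ΣK·V²/2g = 0.9612 m
Total H_L = 176.2 + 0.9612 = 177.1 m

H_L ≈ 177 m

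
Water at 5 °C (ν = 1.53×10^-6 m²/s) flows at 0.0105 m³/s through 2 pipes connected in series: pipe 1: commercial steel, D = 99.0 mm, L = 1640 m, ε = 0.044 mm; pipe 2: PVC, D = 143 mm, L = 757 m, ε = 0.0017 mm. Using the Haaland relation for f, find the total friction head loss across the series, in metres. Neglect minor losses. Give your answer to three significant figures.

Pipe 1: V = 1.364 m/s, Re = 8.83×10^4, ε/D = 4.44×10^-4, f = 0.02018, h_1 = f(L/D)V²/2g = 31.70 m
Pipe 2: V = 0.6538 m/s, Re = 6.11×10^4, ε/D = 1.19×10^-5, f = 0.01984, h_2 = f(L/D)V²/2g = 2.288 m
Series → Q common, losses add: H = Σh = 33.98 m

H ≈ 34.0 m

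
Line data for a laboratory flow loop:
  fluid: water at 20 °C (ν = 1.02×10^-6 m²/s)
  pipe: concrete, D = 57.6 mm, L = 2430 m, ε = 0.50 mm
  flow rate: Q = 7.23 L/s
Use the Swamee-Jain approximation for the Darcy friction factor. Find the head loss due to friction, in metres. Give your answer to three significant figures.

V = 4Q/(πD²) = 4·0.00723/(π·0.0576²) = 2.775 m/s
Re = VD/ν = 2.775·0.0576/1.02×10^-6 = 1.57×10^5 → turbulent
ε/D = 0.50/57.6 = 0.00868
Swamee-Jain: f = 0.03676
h_f = f(L/D)V²/(2g) = 0.03676·(2430/0.0576)·2.775²/(2·9.81) = 608.5 m

h_f ≈ 609 m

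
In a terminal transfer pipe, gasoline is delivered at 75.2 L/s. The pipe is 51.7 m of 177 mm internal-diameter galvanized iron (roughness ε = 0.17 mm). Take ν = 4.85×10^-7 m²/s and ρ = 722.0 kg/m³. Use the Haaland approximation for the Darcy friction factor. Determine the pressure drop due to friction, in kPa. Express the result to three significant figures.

Δp ≈ 19.4 kPa

V = 4Q/(πD²) = 4·0.0752/(π·0.177²) = 3.056 m/s
Re = VD/ν = 3.056·0.177/4.85×10^-7 = 1.12×10^6 → turbulent
ε/D = 0.17/177 = 9.60×10^-4
Haaland: f = 0.01973
h_f = f(L/D)V²/(2g) = 0.01973·(51.7/0.177)·3.056²/(2·9.81) = 2.743 m
Δp = ρg·h_f = 722.0·9.81·2.743 = 19.43 kPa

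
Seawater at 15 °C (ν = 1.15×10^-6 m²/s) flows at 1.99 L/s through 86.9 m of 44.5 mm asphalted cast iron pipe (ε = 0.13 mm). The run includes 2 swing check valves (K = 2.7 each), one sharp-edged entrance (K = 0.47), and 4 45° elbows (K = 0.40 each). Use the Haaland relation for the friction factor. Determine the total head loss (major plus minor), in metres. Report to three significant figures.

V = 4Q/(πD²) = 1.280 m/s; V²/2g = 0.08344 m
Re = 4.95×10^4, ε/D = 0.00292 → f = 0.02831 (Haaland)
Major: h_f = f(L/D)·V²/2g = 0.02831·1953·0.08344 = 4.613 m
Minor: ΣK = 7.47; h_m = ΣK·V²/2g = 0.6233 m
Total H_L = 4.613 + 0.6233 = 5.237 m

H_L ≈ 5.24 m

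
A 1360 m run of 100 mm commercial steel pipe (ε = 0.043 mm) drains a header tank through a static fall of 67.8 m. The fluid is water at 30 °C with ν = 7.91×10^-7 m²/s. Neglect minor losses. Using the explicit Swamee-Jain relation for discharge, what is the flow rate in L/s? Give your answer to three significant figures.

Q ≈ 18.4 L/s

Swamee-Jain (Type II): Q = -0.965·√(gD⁵h_f/L)·ln[ε/(3.7D) + √(3.17ν²L/(gD³h_f))]
√(gD⁵h_f/L) = √(9.81·0.100⁵·67.8/1360) = 0.002211
ε/(3.7D) = 1.16×10^-4; √(3.17ν²L/(gD³h_f)) = 6.37×10^-5
Q = -0.965·0.002211·ln(1.799×10^-4) = 0.01840 m³/s
Check: V = 2.34 m/s, Re = 2.96×10^5, f = 0.01793, h_f = 68.2 m ≈ 67.8 m ✓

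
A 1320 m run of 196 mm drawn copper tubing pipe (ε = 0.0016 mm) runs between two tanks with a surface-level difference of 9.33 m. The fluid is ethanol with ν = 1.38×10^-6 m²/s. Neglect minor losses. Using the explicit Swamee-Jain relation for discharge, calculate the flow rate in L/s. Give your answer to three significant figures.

Swamee-Jain (Type II): Q = -0.965·√(gD⁵h_f/L)·ln[ε/(3.7D) + √(3.17ν²L/(gD³h_f))]
√(gD⁵h_f/L) = √(9.81·0.196⁵·9.33/1320) = 0.004478
ε/(3.7D) = 2.21×10^-6; √(3.17ν²L/(gD³h_f)) = 1.08×10^-4
Q = -0.965·0.004478·ln(1.097×10^-4) = 0.03940 m³/s
Check: V = 1.31 m/s, Re = 1.85×10^5, f = 0.01583, h_f = 9.27 m ≈ 9.33 m ✓

Q ≈ 39.4 L/s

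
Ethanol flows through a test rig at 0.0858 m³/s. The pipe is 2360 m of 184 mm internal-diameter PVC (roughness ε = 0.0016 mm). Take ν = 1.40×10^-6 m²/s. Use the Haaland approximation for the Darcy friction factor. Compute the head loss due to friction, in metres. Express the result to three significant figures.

h_f ≈ 92.2 m

V = 4Q/(πD²) = 4·0.0858/(π·0.184²) = 3.227 m/s
Re = VD/ν = 3.227·0.184/1.40×10^-6 = 4.24×10^5 → turbulent
ε/D = 0.0016/184 = 8.70×10^-6
Haaland: f = 0.01354
h_f = f(L/D)V²/(2g) = 0.01354·(2360/0.184)·3.227²/(2·9.81) = 92.18 m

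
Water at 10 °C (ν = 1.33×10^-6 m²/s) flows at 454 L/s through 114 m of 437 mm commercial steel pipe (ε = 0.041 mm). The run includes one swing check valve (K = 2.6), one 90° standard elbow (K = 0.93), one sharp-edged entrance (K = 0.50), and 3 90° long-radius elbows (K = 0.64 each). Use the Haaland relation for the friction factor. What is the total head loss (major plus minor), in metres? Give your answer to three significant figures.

H_L ≈ 4.39 m

V = 4Q/(πD²) = 3.027 m/s; V²/2g = 0.4670 m
Re = 9.95×10^5, ε/D = 9.38×10^-5 → f = 0.01324 (Haaland)
Major: h_f = f(L/D)·V²/2g = 0.01324·260.9·0.4670 = 1.613 m
Minor: ΣK = 5.95; h_m = ΣK·V²/2g = 2.779 m
Total H_L = 1.613 + 2.779 = 4.392 m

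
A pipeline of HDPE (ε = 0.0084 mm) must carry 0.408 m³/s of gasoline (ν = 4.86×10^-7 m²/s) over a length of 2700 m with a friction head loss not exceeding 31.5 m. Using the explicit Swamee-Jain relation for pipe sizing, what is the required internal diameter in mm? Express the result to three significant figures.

D ≈ 418 mm

Swamee-Jain (Type III): D = 0.66·[ε^1.25·(LQ²/(gh_f))^4.75 + ν·Q^9.4·(L/(gh_f))^5.2]^0.04
LQ²/(gh_f) = 1.454; L/(gh_f) = 8.737
Term 1 = ε^1.25·(…)^4.75 = 2.68×10^-6; Term 2 = ν·Q^9.4·(…)^5.2 = 8.36×10^-6
D = 0.66·(2.68×10^-6 + 8.36×10^-6)^0.04 = 0.4181 m = 418 mm
Check: V = 2.97 m/s, Re = 2.56×10^6, f = 0.01078, h_f = 31.3 m ≈ 31.5 m ✓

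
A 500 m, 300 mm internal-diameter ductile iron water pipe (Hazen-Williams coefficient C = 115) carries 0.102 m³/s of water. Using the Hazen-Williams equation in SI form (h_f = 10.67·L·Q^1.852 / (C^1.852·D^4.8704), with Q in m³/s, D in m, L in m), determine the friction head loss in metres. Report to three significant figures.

h_f = 10.67·500·0.102^1.852 / (115^1.852·0.300^4.8704) = 4.181 m

h_f ≈ 4.18 m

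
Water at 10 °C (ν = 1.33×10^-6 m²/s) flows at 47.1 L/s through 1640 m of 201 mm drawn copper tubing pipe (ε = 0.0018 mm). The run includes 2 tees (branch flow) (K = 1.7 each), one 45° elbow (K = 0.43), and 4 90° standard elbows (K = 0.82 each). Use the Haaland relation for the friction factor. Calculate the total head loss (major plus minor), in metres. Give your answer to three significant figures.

H_L ≈ 14.7 m

V = 4Q/(πD²) = 1.484 m/s; V²/2g = 0.1123 m
Re = 2.24×10^5, ε/D = 8.96×10^-6 → f = 0.01522 (Haaland)
Major: h_f = f(L/D)·V²/2g = 0.01522·8159·0.1123 = 13.94 m
Minor: ΣK = 7.11; h_m = ΣK·V²/2g = 0.7985 m
Total H_L = 13.94 + 0.7985 = 14.74 m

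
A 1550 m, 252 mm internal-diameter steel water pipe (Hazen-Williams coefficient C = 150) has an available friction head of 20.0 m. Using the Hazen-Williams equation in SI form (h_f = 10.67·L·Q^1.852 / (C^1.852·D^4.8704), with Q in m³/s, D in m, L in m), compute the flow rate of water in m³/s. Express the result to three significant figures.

Rearranging: Q = [h_f·C^1.852·D^4.8704 / (10.67·L)]^(1/1.852)
Q = [20.0·150^1.852·0.252^4.8704 / (10.67·1550)]^0.540 = 0.1063 m³/s

Q ≈ 0.106 m³/s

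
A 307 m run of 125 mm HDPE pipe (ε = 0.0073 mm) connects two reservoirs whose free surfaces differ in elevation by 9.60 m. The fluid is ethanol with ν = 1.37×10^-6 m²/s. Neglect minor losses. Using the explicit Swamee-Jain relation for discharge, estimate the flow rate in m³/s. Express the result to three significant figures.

Swamee-Jain (Type II): Q = -0.965·√(gD⁵h_f/L)·ln[ε/(3.7D) + √(3.17ν²L/(gD³h_f))]
√(gD⁵h_f/L) = √(9.81·0.125⁵·9.60/307) = 0.003060
ε/(3.7D) = 1.58×10^-5; √(3.17ν²L/(gD³h_f)) = 9.97×10^-5
Q = -0.965·0.003060·ln(1.154×10^-4) = 0.02677 m³/s
Check: V = 2.18 m/s, Re = 1.99×10^5, f = 0.01606, h_f = 9.57 m ≈ 9.60 m ✓

Q ≈ 0.0268 m³/s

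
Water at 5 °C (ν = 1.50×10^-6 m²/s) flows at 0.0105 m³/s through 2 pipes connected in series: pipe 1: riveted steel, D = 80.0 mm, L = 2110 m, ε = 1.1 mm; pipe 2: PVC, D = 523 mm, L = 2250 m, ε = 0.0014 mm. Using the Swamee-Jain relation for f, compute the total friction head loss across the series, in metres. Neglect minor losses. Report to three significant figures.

Pipe 1: V = 2.089 m/s, Re = 1.11×10^5, ε/D = 0.0138, f = 0.04301, h_1 = f(L/D)V²/2g = 252.3 m
Pipe 2: V = 0.04888 m/s, Re = 1.70×10^4, ε/D = 2.68×10^-6, f = 0.02689, h_2 = f(L/D)V²/2g = 0.01409 m
Series → Q common, losses add: H = Σh = 252.3 m

H ≈ 252 m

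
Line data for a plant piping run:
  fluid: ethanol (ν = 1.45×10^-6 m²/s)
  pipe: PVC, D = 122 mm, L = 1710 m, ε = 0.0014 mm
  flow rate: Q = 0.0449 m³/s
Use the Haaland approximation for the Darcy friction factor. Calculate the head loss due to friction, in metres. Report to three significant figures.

V = 4Q/(πD²) = 4·0.0449/(π·0.122²) = 3.841 m/s
Re = VD/ν = 3.841·0.122/1.45×10^-6 = 3.23×10^5 → turbulent
ε/D = 0.0014/122 = 1.15×10^-5
Haaland: f = 0.01424
h_f = f(L/D)V²/(2g) = 0.01424·(1710/0.122)·3.841²/(2·9.81) = 150.1 m

h_f ≈ 150 m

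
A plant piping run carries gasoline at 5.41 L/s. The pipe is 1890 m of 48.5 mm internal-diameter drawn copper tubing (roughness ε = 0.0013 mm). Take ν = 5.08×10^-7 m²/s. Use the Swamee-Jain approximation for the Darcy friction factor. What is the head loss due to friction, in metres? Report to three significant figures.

h_f ≈ 253 m

V = 4Q/(πD²) = 4·0.00541/(π·0.0485²) = 2.928 m/s
Re = VD/ν = 2.928·0.0485/5.08×10^-7 = 2.80×10^5 → turbulent
ε/D = 0.0013/48.5 = 2.68×10^-5
Swamee-Jain: f = 0.01486
h_f = f(L/D)V²/(2g) = 0.01486·(1890/0.0485)·2.928²/(2·9.81) = 253.1 m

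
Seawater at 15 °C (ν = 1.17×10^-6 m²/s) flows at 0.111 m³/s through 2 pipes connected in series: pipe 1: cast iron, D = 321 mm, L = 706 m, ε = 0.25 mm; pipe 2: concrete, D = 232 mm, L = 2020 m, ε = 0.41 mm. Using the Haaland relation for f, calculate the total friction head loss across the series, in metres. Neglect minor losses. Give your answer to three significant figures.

H ≈ 74.6 m

Pipe 1: V = 1.372 m/s, Re = 3.76×10^5, ε/D = 7.79×10^-4, f = 0.01934, h_1 = f(L/D)V²/2g = 4.079 m
Pipe 2: V = 2.626 m/s, Re = 5.21×10^5, ε/D = 0.00177, f = 0.02305, h_2 = f(L/D)V²/2g = 70.53 m
Series → Q common, losses add: H = Σh = 74.61 m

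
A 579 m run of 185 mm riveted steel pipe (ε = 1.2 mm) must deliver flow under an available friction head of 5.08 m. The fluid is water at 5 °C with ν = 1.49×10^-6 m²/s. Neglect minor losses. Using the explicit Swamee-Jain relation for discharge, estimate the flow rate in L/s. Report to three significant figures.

Q ≈ 26.2 L/s

Swamee-Jain (Type II): Q = -0.965·√(gD⁵h_f/L)·ln[ε/(3.7D) + √(3.17ν²L/(gD³h_f))]
√(gD⁵h_f/L) = √(9.81·0.185⁵·5.08/579) = 0.004319
ε/(3.7D) = 0.00175; √(3.17ν²L/(gD³h_f)) = 1.14×10^-4
Q = -0.965·0.004319·ln(0.001867) = 0.02619 m³/s
Check: V = 0.974 m/s, Re = 1.21×10^5, f = 0.03379, h_f = 5.12 m ≈ 5.08 m ✓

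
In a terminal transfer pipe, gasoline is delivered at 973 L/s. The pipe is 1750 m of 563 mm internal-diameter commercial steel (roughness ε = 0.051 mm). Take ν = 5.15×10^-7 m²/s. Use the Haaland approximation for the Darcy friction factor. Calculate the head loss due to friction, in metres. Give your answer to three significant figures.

h_f ≈ 29.5 m

V = 4Q/(πD²) = 4·0.973/(π·0.563²) = 3.908 m/s
Re = VD/ν = 3.908·0.563/5.15×10^-7 = 4.27×10^6 → turbulent
ε/D = 0.051/563 = 9.06×10^-5
Haaland: f = 0.01218
h_f = f(L/D)V²/(2g) = 0.01218·(1750/0.563)·3.908²/(2·9.81) = 29.47 m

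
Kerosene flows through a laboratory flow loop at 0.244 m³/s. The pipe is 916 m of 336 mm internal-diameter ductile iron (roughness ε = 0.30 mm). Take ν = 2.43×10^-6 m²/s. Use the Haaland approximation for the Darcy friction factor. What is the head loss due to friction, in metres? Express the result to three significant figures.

V = 4Q/(πD²) = 4·0.244/(π·0.336²) = 2.752 m/s
Re = VD/ν = 2.752·0.336/2.43×10^-6 = 3.80×10^5 → turbulent
ε/D = 0.30/336 = 8.93×10^-4
Haaland: f = 0.01988
h_f = f(L/D)V²/(2g) = 0.01988·(916/0.336)·2.752²/(2·9.81) = 20.91 m

h_f ≈ 20.9 m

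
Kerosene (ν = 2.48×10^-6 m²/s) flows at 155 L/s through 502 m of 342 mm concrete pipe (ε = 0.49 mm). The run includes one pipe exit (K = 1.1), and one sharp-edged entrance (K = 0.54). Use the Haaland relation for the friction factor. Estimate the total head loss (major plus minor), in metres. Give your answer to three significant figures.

H_L ≈ 5.00 m

V = 4Q/(πD²) = 1.687 m/s; V²/2g = 0.1451 m
Re = 2.33×10^5, ε/D = 0.00143 → f = 0.02237 (Haaland)
Major: h_f = f(L/D)·V²/2g = 0.02237·1468·0.1451 = 4.764 m
Minor: ΣK = 1.64; h_m = ΣK·V²/2g = 0.2380 m
Total H_L = 4.764 + 0.2380 = 5.002 m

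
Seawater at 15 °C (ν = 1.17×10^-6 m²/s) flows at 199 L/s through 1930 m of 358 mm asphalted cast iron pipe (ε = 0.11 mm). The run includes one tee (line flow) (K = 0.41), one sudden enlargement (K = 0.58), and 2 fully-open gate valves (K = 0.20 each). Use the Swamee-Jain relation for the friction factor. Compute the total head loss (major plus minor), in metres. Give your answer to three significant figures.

H_L ≈ 17.7 m

V = 4Q/(πD²) = 1.977 m/s; V²/2g = 0.1992 m
Re = 6.05×10^5, ε/D = 3.07×10^-4 → f = 0.01623 (Swamee-Jain)
Major: h_f = f(L/D)·V²/2g = 0.01623·5391·0.1992 = 17.43 m
Minor: ΣK = 1.39; h_m = ΣK·V²/2g = 0.2769 m
Total H_L = 17.43 + 0.2769 = 17.71 m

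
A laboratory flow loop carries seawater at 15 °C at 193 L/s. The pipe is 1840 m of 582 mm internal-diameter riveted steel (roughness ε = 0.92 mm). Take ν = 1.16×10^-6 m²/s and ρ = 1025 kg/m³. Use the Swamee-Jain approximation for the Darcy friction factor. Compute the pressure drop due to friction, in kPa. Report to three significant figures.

Δp ≈ 19.4 kPa

V = 4Q/(πD²) = 4·0.193/(π·0.582²) = 0.7255 m/s
Re = VD/ν = 0.7255·0.582/1.16×10^-6 = 3.64×10^5 → turbulent
ε/D = 0.92/582 = 0.00158
Swamee-Jain: f = 0.02275
h_f = f(L/D)V²/(2g) = 0.02275·(1840/0.582)·0.7255²/(2·9.81) = 1.929 m
Δp = ρg·h_f = 1025·9.81·1.929 = 19.40 kPa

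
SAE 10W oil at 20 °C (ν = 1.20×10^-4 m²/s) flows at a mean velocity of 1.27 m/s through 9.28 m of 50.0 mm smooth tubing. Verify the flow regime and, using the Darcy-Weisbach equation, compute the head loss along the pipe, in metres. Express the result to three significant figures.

h_f ≈ 1.85 m

Re = VD/ν = 1.27·0.05000/1.20×10^-4 = 529 → laminar (Re < 2300)
f = 64/Re = 0.1209
h_f = f(L/D)V²/(2g) = 0.1209·(9.28/0.05000)·1.27²/(2·9.81) = 1.845 m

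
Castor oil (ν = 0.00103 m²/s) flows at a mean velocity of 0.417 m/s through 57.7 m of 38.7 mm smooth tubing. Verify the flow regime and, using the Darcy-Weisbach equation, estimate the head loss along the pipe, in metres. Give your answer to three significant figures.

h_f ≈ 54.0 m

Re = VD/ν = 0.417·0.03870/0.00103 = 15.7 → laminar (Re < 2300)
f = 64/Re = 4.085
h_f = f(L/D)V²/(2g) = 4.085·(57.7/0.03870)·0.417²/(2·9.81) = 53.98 m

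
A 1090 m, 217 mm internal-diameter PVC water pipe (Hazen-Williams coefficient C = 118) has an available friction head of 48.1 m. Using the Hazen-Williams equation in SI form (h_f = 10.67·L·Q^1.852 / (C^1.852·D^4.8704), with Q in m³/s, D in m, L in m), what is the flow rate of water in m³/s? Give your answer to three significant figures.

Q ≈ 0.110 m³/s

Rearranging: Q = [h_f·C^1.852·D^4.8704 / (10.67·L)]^(1/1.852)
Q = [48.1·118^1.852·0.217^4.8704 / (10.67·1090)]^0.540 = 0.1096 m³/s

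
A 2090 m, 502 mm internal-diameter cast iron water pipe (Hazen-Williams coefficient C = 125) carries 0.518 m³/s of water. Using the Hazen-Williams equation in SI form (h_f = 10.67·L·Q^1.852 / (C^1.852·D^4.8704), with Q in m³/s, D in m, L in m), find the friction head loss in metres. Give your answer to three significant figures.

h_f ≈ 24.7 m

h_f = 10.67·2090·0.518^1.852 / (125^1.852·0.502^4.8704) = 24.74 m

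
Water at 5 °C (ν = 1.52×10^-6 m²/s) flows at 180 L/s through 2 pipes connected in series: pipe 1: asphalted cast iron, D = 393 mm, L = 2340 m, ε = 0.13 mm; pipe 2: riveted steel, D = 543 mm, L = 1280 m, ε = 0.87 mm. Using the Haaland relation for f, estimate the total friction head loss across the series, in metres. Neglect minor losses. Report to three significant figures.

H ≈ 12.8 m

Pipe 1: V = 1.484 m/s, Re = 3.84×10^5, ε/D = 3.31×10^-4, f = 0.01669, h_1 = f(L/D)V²/2g = 11.15 m
Pipe 2: V = 0.7773 m/s, Re = 2.78×10^5, ε/D = 0.00160, f = 0.02281, h_2 = f(L/D)V²/2g = 1.656 m
Series → Q common, losses add: H = Σh = 12.81 m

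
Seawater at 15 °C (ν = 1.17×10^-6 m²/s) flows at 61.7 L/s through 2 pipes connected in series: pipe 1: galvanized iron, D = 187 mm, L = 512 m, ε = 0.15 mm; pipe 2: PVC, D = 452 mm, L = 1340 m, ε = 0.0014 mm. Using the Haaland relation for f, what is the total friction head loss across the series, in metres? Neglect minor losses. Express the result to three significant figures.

Pipe 1: V = 2.247 m/s, Re = 3.59×10^5, ε/D = 8.02×10^-4, f = 0.01949, h_1 = f(L/D)V²/2g = 13.73 m
Pipe 2: V = 0.3845 m/s, Re = 1.49×10^5, ε/D = 3.10×10^-6, f = 0.01645, h_2 = f(L/D)V²/2g = 0.3675 m
Series → Q common, losses add: H = Σh = 14.10 m

H ≈ 14.1 m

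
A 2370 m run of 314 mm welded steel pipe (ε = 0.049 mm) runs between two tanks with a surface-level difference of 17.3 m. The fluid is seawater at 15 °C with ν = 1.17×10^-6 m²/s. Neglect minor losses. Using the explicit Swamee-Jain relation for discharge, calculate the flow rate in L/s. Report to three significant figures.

Q ≈ 133 L/s

Swamee-Jain (Type II): Q = -0.965·√(gD⁵h_f/L)·ln[ε/(3.7D) + √(3.17ν²L/(gD³h_f))]
√(gD⁵h_f/L) = √(9.81·0.314⁵·17.3/2370) = 0.01478
ε/(3.7D) = 4.22×10^-5; √(3.17ν²L/(gD³h_f)) = 4.42×10^-5
Q = -0.965·0.01478·ln(8.642×10^-5) = 0.1335 m³/s
Check: V = 1.72 m/s, Re = 4.63×10^5, f = 0.01520, h_f = 17.4 m ≈ 17.3 m ✓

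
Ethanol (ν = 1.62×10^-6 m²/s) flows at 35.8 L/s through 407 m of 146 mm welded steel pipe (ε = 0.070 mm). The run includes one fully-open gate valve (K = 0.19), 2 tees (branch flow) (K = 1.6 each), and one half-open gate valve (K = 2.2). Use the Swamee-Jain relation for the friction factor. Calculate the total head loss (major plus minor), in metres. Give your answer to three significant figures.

H_L ≈ 13.6 m

V = 4Q/(πD²) = 2.138 m/s; V²/2g = 0.2331 m
Re = 1.93×10^5, ε/D = 4.79×10^-4 → f = 0.01889 (Swamee-Jain)
Major: h_f = f(L/D)·V²/2g = 0.01889·2788·0.2331 = 12.27 m
Minor: ΣK = 5.59; h_m = ΣK·V²/2g = 1.303 m
Total H_L = 12.27 + 1.303 = 13.58 m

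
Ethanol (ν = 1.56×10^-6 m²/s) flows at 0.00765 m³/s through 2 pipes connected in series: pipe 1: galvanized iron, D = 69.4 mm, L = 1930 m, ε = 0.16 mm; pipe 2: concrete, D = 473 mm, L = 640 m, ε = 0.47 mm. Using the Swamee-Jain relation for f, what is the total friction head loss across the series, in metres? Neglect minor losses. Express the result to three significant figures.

H ≈ 152 m

Pipe 1: V = 2.022 m/s, Re = 9.00×10^4, ε/D = 0.00231, f = 0.02627, h_1 = f(L/D)V²/2g = 152.3 m
Pipe 2: V = 0.04354 m/s, Re = 1.32×10^4, ε/D = 9.94×10^-4, f = 0.03064, h_2 = f(L/D)V²/2g = 0.004005 m
Series → Q common, losses add: H = Σh = 152.3 m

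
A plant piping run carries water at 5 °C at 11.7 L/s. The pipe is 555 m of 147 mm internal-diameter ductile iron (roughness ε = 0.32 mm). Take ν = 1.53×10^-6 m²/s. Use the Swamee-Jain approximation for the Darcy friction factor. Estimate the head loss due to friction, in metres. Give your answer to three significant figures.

V = 4Q/(πD²) = 4·0.0117/(π·0.147²) = 0.6894 m/s
Re = VD/ν = 0.6894·0.147/1.53×10^-6 = 6.62×10^4 → turbulent
ε/D = 0.32/147 = 0.00218
Swamee-Jain: f = 0.02653
h_f = f(L/D)V²/(2g) = 0.02653·(555/0.147)·0.6894²/(2·9.81) = 2.426 m

h_f ≈ 2.43 m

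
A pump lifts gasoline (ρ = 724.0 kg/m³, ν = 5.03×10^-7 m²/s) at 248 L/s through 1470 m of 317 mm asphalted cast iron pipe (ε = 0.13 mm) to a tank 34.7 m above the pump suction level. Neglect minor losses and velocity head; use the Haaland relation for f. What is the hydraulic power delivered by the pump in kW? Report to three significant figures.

P_hyd ≈ 128 kW

V = 4Q/(πD²) = 3.142 m/s; Re = 1.98×10^6; ε/D = 4.10×10^-4; f = 0.01628
h_f = f(L/D)V²/2g = 37.98 m
Total head H = z + h_f = 34.7 + 37.98 = 72.68 m
P_hyd = ρgQH = 724.0·9.81·0.248·72.68 = 128.0 kW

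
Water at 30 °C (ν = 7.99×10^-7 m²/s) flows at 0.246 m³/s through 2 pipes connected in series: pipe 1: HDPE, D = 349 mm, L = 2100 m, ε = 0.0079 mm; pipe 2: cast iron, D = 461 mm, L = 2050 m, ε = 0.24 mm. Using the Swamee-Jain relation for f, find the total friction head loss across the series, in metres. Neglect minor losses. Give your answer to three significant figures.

Pipe 1: V = 2.572 m/s, Re = 1.12×10^6, ε/D = 2.26×10^-5, f = 0.01195, h_1 = f(L/D)V²/2g = 24.24 m
Pipe 2: V = 1.474 m/s, Re = 8.50×10^5, ε/D = 5.21×10^-4, f = 0.01753, h_2 = f(L/D)V²/2g = 8.628 m
Series → Q common, losses add: H = Σh = 32.87 m

H ≈ 32.9 m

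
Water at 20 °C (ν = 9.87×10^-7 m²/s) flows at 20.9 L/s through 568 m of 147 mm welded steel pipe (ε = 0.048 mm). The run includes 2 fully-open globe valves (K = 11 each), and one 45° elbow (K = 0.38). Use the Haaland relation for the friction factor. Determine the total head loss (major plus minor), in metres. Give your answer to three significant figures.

V = 4Q/(πD²) = 1.231 m/s; V²/2g = 0.07729 m
Re = 1.83×10^5, ε/D = 3.27×10^-4 → f = 0.01784 (Haaland)
Major: h_f = f(L/D)·V²/2g = 0.01784·3864·0.07729 = 5.327 m
Minor: ΣK = 22.4; h_m = ΣK·V²/2g = 1.730 m
Total H_L = 5.327 + 1.730 = 7.057 m

H_L ≈ 7.06 m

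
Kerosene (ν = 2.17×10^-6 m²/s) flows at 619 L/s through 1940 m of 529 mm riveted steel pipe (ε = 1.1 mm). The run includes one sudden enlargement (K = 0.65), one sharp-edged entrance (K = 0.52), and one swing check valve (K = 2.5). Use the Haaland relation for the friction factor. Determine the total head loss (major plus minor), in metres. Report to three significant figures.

V = 4Q/(πD²) = 2.816 m/s; V²/2g = 0.4043 m
Re = 6.87×10^5, ε/D = 0.00208 → f = 0.02394 (Haaland)
Major: h_f = f(L/D)·V²/2g = 0.02394·3667·0.4043 = 35.50 m
Minor: ΣK = 3.67; h_m = ΣK·V²/2g = 1.484 m
Total H_L = 35.50 + 1.484 = 36.98 m

H_L ≈ 37.0 m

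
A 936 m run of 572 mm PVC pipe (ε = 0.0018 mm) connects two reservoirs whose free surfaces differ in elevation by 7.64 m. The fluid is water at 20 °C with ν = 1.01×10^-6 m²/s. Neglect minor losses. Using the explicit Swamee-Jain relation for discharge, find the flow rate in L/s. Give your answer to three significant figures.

Q ≈ 748 L/s

Swamee-Jain (Type II): Q = -0.965·√(gD⁵h_f/L)·ln[ε/(3.7D) + √(3.17ν²L/(gD³h_f))]
√(gD⁵h_f/L) = √(9.81·0.572⁵·7.64/936) = 0.07002
ε/(3.7D) = 8.51×10^-7; √(3.17ν²L/(gD³h_f)) = 1.47×10^-5
Q = -0.965·0.07002·ln(1.554×10^-5) = 0.7482 m³/s
Check: V = 2.91 m/s, Re = 1.65×10^6, f = 0.01080, h_f = 7.63 m ≈ 7.64 m ✓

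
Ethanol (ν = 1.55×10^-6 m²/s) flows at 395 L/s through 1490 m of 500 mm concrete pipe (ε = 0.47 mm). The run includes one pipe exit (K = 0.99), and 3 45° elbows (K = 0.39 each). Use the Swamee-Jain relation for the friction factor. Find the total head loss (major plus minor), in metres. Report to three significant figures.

H_L ≈ 12.7 m

V = 4Q/(πD²) = 2.012 m/s; V²/2g = 0.2063 m
Re = 6.49×10^5, ε/D = 9.40×10^-4 → f = 0.01994 (Swamee-Jain)
Major: h_f = f(L/D)·V²/2g = 0.01994·2980·0.2063 = 12.26 m
Minor: ΣK = 2.16; h_m = ΣK·V²/2g = 0.4455 m
Total H_L = 12.26 + 0.4455 = 12.70 m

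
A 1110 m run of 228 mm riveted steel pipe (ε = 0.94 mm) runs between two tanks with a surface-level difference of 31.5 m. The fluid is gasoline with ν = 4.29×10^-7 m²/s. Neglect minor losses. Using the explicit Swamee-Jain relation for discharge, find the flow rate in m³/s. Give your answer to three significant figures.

Swamee-Jain (Type II): Q = -0.965·√(gD⁵h_f/L)·ln[ε/(3.7D) + √(3.17ν²L/(gD³h_f))]
√(gD⁵h_f/L) = √(9.81·0.228⁵·31.5/1110) = 0.01310
ε/(3.7D) = 0.00111; √(3.17ν²L/(gD³h_f)) = 1.33×10^-5
Q = -0.965·0.01310·ln(0.001128) = 0.08579 m³/s
Check: V = 2.10 m/s, Re = 1.12×10^6, f = 0.02882, h_f = 31.6 m ≈ 31.5 m ✓

Q ≈ 0.0858 m³/s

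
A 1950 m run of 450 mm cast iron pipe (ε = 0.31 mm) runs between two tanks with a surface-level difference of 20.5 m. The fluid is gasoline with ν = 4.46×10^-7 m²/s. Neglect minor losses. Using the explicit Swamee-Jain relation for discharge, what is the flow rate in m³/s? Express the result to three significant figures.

Swamee-Jain (Type II): Q = -0.965·√(gD⁵h_f/L)·ln[ε/(3.7D) + √(3.17ν²L/(gD³h_f))]
√(gD⁵h_f/L) = √(9.81·0.450⁵·20.5/1950) = 0.04362
ε/(3.7D) = 1.86×10^-4; √(3.17ν²L/(gD³h_f)) = 8.19×10^-6
Q = -0.965·0.04362·ln(1.944×10^-4) = 0.3598 m³/s
Check: V = 2.26 m/s, Re = 2.28×10^6, f = 0.01821, h_f = 20.6 m ≈ 20.5 m ✓

Q ≈ 0.360 m³/s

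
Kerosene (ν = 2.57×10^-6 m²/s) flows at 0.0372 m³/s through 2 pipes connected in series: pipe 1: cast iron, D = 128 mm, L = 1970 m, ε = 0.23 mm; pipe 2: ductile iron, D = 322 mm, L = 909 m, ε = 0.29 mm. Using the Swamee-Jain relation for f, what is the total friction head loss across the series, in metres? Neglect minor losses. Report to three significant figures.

Pipe 1: V = 2.891 m/s, Re = 1.44×10^5, ε/D = 0.00180, f = 0.02426, h_1 = f(L/D)V²/2g = 159.0 m
Pipe 2: V = 0.4568 m/s, Re = 5.72×10^4, ε/D = 9.01×10^-4, f = 0.02345, h_2 = f(L/D)V²/2g = 0.7042 m
Series → Q common, losses add: H = Σh = 159.7 m

H ≈ 160 m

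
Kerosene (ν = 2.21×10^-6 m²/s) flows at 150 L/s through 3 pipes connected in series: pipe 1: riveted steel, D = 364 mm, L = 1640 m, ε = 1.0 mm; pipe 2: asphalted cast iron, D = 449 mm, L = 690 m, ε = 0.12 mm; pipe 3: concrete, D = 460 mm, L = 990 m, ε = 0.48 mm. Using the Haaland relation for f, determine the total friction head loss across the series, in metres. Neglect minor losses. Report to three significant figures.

H ≈ 15.6 m

Pipe 1: V = 1.441 m/s, Re = 2.37×10^5, ε/D = 0.00275, f = 0.02612, h_1 = f(L/D)V²/2g = 12.46 m
Pipe 2: V = 0.9473 m/s, Re = 1.92×10^5, ε/D = 2.67×10^-4, f = 0.01738, h_2 = f(L/D)V²/2g = 1.222 m
Pipe 3: V = 0.9026 m/s, Re = 1.88×10^5, ε/D = 0.00104, f = 0.02116, h_3 = f(L/D)V²/2g = 1.890 m
Series → Q common, losses add: H = Σh = 15.58 m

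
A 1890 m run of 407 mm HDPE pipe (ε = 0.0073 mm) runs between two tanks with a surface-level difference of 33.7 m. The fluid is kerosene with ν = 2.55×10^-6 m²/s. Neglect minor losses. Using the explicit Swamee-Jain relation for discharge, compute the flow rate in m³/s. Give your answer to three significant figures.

Swamee-Jain (Type II): Q = -0.965·√(gD⁵h_f/L)·ln[ε/(3.7D) + √(3.17ν²L/(gD³h_f))]
√(gD⁵h_f/L) = √(9.81·0.407⁵·33.7/1890) = 0.04420
ε/(3.7D) = 4.85×10^-6; √(3.17ν²L/(gD³h_f)) = 4.18×10^-5
Q = -0.965·0.04420·ln(4.666×10^-5) = 0.4253 m³/s
Check: V = 3.27 m/s, Re = 5.22×10^5, f = 0.01328, h_f = 33.6 m ≈ 33.7 m ✓

Q ≈ 0.425 m³/s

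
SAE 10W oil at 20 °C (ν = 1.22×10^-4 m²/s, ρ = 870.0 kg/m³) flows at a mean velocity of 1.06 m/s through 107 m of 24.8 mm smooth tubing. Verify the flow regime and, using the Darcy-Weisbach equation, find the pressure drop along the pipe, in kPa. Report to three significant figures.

Δp ≈ 626 kPa

Re = VD/ν = 1.06·0.02480/1.22×10^-4 = 215 → laminar (Re < 2300)
f = 64/Re = 0.2970
h_f = f(L/D)V²/(2g) = 0.2970·(107/0.02480)·1.06²/(2·9.81) = 73.39 m
Δp = ρg·h_f = 870.0·9.81·73.39 = 626.3 kPa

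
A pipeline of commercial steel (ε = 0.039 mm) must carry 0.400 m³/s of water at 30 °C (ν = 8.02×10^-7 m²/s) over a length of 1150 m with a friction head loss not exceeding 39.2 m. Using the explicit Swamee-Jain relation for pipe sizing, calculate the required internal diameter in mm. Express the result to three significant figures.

D ≈ 351 mm

Swamee-Jain (Type III): D = 0.66·[ε^1.25·(LQ²/(gh_f))^4.75 + ν·Q^9.4·(L/(gh_f))^5.2]^0.04
LQ²/(gh_f) = 0.4785; L/(gh_f) = 2.990
Term 1 = ε^1.25·(…)^4.75 = 9.29×10^-8; Term 2 = ν·Q^9.4·(…)^5.2 = 4.34×10^-8
D = 0.66·(9.29×10^-8 + 4.34×10^-8)^0.04 = 0.3507 m = 351 mm
Check: V = 4.14 m/s, Re = 1.81×10^6, f = 0.01314, h_f = 37.7 m ≈ 39.2 m ✓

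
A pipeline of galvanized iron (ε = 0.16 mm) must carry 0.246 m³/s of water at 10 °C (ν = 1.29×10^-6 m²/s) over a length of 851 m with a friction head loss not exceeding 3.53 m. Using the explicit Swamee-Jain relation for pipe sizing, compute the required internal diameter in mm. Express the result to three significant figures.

Swamee-Jain (Type III): D = 0.66·[ε^1.25·(LQ²/(gh_f))^4.75 + ν·Q^9.4·(L/(gh_f))^5.2]^0.04
LQ²/(gh_f) = 1.487; L/(gh_f) = 24.57
Term 1 = ε^1.25·(…)^4.75 = 1.19×10^-4; Term 2 = ν·Q^9.4·(…)^5.2 = 4.13×10^-5
D = 0.66·(1.19×10^-4 + 4.13×10^-5)^0.04 = 0.4653 m = 465 mm
Check: V = 1.45 m/s, Re = 5.22×10^5, f = 0.01667, h_f = 3.25 m ≈ 3.53 m ✓

D ≈ 465 mm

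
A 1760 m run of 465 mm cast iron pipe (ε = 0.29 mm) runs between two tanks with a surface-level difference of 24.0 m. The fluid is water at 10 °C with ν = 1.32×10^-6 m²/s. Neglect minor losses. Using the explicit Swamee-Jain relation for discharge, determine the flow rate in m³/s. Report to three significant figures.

Swamee-Jain (Type II): Q = -0.965·√(gD⁵h_f/L)·ln[ε/(3.7D) + √(3.17ν²L/(gD³h_f))]
√(gD⁵h_f/L) = √(9.81·0.465⁵·24.0/1760) = 0.05393
ε/(3.7D) = 1.69×10^-4; √(3.17ν²L/(gD³h_f)) = 2.03×10^-5
Q = -0.965·0.05393·ln(1.888×10^-4) = 0.4462 m³/s
Check: V = 2.63 m/s, Re = 9.26×10^5, f = 0.01812, h_f = 24.1 m ≈ 24.0 m ✓

Q ≈ 0.446 m³/s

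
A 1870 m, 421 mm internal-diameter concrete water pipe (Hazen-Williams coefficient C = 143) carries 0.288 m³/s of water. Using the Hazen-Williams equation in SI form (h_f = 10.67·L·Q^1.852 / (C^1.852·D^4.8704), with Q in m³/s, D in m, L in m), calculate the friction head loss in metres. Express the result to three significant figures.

h_f ≈ 13.7 m

h_f = 10.67·1870·0.288^1.852 / (143^1.852·0.421^4.8704) = 13.71 m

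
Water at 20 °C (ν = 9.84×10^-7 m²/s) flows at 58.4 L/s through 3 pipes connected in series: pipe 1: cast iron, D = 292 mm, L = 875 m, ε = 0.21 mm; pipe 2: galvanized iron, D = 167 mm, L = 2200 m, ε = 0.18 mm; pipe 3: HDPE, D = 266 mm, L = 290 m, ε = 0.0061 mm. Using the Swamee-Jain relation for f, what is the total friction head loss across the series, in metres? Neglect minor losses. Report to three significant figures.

H ≈ 102 m

Pipe 1: V = 0.8721 m/s, Re = 2.59×10^5, ε/D = 7.19×10^-4, f = 0.01966, h_1 = f(L/D)V²/2g = 2.283 m
Pipe 2: V = 2.666 m/s, Re = 4.52×10^5, ε/D = 0.00108, f = 0.02075, h_2 = f(L/D)V²/2g = 99.03 m
Pipe 3: V = 1.051 m/s, Re = 2.84×10^5, ε/D = 2.29×10^-5, f = 0.01478, h_3 = f(L/D)V²/2g = 0.9070 m
Series → Q common, losses add: H = Σh = 102.2 m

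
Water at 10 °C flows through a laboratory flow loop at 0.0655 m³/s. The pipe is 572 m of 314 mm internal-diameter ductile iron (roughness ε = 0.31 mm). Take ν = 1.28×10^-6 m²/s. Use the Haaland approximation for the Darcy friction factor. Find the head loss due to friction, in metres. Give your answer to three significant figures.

V = 4Q/(πD²) = 4·0.0655/(π·0.314²) = 0.8458 m/s
Re = VD/ν = 0.8458·0.314/1.28×10^-6 = 2.07×10^5 → turbulent
ε/D = 0.31/314 = 9.87×10^-4
Haaland: f = 0.02082
h_f = f(L/D)V²/(2g) = 0.02082·(572/0.314)·0.8458²/(2·9.81) = 1.383 m

h_f ≈ 1.38 m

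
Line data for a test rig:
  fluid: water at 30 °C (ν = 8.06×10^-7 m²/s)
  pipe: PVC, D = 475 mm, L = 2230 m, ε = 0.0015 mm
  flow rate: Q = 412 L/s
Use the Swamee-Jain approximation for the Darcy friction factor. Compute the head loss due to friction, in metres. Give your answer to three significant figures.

h_f ≈ 14.4 m

V = 4Q/(πD²) = 4·0.412/(π·0.475²) = 2.325 m/s
Re = VD/ν = 2.325·0.475/8.06×10^-7 = 1.37×10^6 → turbulent
ε/D = 0.0015/475 = 3.16×10^-6
Swamee-Jain: f = 0.01111
h_f = f(L/D)V²/(2g) = 0.01111·(2230/0.475)·2.325²/(2·9.81) = 14.37 m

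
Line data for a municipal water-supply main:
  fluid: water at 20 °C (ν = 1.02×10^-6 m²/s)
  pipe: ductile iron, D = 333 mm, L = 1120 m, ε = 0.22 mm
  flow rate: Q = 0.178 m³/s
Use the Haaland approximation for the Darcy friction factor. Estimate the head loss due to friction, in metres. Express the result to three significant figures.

V = 4Q/(πD²) = 4·0.178/(π·0.333²) = 2.044 m/s
Re = VD/ν = 2.044·0.333/1.02×10^-6 = 6.67×10^5 → turbulent
ε/D = 0.22/333 = 6.61×10^-4
Haaland: f = 0.01836
h_f = f(L/D)V²/(2g) = 0.01836·(1120/0.333)·2.044²/(2·9.81) = 13.15 m

h_f ≈ 13.1 m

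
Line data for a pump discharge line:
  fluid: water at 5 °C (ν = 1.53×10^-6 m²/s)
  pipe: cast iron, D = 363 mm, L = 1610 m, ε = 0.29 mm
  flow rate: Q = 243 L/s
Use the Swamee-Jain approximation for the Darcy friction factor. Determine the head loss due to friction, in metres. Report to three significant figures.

h_f ≈ 24.1 m

V = 4Q/(πD²) = 4·0.243/(π·0.363²) = 2.348 m/s
Re = VD/ν = 2.348·0.363/1.53×10^-6 = 5.57×10^5 → turbulent
ε/D = 0.29/363 = 7.99×10^-4
Swamee-Jain: f = 0.01935
h_f = f(L/D)V²/(2g) = 0.01935·(1610/0.363)·2.348²/(2·9.81) = 24.12 m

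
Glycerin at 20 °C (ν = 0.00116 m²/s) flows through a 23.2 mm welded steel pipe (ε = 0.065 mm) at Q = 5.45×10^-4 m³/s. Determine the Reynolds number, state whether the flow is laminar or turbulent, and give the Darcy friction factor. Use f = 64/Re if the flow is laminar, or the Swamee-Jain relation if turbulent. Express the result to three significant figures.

V = 4Q/(πD²) = 1.289 m/s
Re = VD/ν = 1.289·0.0232/0.00116 = 25.8
Re < 2300 → laminar → f = 64/Re = 2.482

Re ≈ 25.8; laminar; f = 64/Re ≈ 2.48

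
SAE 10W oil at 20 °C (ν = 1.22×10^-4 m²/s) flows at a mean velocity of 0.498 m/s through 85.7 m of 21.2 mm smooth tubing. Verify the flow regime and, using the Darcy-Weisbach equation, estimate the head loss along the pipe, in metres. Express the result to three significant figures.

h_f ≈ 37.8 m

Re = VD/ν = 0.498·0.02120/1.22×10^-4 = 86.5 → laminar (Re < 2300)
f = 64/Re = 0.7396
h_f = f(L/D)V²/(2g) = 0.7396·(85.7/0.02120)·0.498²/(2·9.81) = 37.79 m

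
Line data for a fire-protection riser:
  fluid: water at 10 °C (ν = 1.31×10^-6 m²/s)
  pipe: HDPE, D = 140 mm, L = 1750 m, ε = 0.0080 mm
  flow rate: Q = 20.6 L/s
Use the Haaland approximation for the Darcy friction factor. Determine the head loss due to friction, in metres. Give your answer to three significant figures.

V = 4Q/(πD²) = 4·0.0206/(π·0.140²) = 1.338 m/s
Re = VD/ν = 1.338·0.140/1.31×10^-6 = 1.43×10^5 → turbulent
ε/D = 0.0080/140 = 5.71×10^-5
Haaland: f = 0.01687
h_f = f(L/D)V²/(2g) = 0.01687·(1750/0.140)·1.338²/(2·9.81) = 19.25 m

h_f ≈ 19.2 m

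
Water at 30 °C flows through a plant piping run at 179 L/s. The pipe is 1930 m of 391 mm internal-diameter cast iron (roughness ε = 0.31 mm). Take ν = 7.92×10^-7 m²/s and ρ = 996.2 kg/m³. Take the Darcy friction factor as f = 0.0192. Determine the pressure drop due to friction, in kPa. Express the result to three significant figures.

Δp ≈ 105 kPa

V = 4Q/(πD²) = 4·0.179/(π·0.391²) = 1.491 m/s
h_f = f(L/D)V²/(2g) = 0.01920·(1930/0.391)·1.491²/(2·9.81) = 10.73 m
Δp = ρg·h_f = 996.2·9.81·10.73 = 104.9 kPa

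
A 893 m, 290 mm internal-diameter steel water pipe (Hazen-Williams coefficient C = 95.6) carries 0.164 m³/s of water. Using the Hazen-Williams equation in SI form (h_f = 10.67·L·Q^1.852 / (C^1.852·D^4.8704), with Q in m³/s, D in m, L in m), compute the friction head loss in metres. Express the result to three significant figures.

h_f = 10.67·893·0.164^1.852 / (95.6^1.852·0.290^4.8704) = 29.88 m

h_f ≈ 29.9 m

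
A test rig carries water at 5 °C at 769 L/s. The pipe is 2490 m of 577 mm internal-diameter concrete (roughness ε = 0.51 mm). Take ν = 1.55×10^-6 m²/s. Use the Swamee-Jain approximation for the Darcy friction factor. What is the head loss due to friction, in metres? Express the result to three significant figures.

h_f ≈ 37.0 m

V = 4Q/(πD²) = 4·0.769/(π·0.577²) = 2.941 m/s
Re = VD/ν = 2.941·0.577/1.55×10^-6 = 1.09×10^6 → turbulent
ε/D = 0.51/577 = 8.84×10^-4
Swamee-Jain: f = 0.01945
h_f = f(L/D)V²/(2g) = 0.01945·(2490/0.577)·2.941²/(2·9.81) = 37.00 m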